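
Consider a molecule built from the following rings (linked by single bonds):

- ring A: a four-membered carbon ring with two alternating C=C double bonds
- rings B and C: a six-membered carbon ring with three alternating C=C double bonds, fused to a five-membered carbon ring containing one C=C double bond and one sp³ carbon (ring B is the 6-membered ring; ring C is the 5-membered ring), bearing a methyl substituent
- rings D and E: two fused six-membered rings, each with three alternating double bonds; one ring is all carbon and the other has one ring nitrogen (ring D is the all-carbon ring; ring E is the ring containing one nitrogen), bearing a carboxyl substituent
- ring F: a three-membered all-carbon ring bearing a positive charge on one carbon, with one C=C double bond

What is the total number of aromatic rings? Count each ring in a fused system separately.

Ring A has only sp² ring atoms; a planar conformation would have a fully conjugated π system of 4 electrons. But 4 = 4(1), which is 4n not 4n+2, so ring A is not aromatic (cyclobutadiene) — cyclobutadiene is antiaromatic and distorts to a rectangle.
Ring B is planar and fully conjugated; 3 ring double bonds give 6 π electrons. That satisfies 4n+2 with n=1, so ring B is aromatic (benzene ring).
Ring C has one sp³ carbon, so it is not fully conjugated — not aromatic (cyclopentene ring).
Rings D and E form a fused bicyclic system (with one nitrogen) with 10 sp² atoms and 10 π electrons from ring double bonds. 10 = 4(2)+2, so the system is aromatic and both rings count as aromatic (quinoline).
Ring F has a continuous p-orbital overlap around the ring; 1 ring double bond (2 π electrons) plus the carbocation's empty p orbital (0, but keeps the ring conjugated) give 2 π electrons. That satisfies 4n+2 with n=0, so ring F is aromatic (cyclopropenyl cation).
Aromatic: B, D, E, F. Total: 4.

4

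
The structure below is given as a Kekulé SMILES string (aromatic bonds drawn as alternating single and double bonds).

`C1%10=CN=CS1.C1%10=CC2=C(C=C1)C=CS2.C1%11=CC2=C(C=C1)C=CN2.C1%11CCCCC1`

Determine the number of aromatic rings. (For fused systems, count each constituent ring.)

The SMILES encodes a five-membered ring with a sulfur at position 1 and a nitrogen at position 3 (in a C=N bond), with two double bonds; a six-membered carbon ring with three alternating C=C double bonds, fused to a five-membered ring containing one sulfur and two C=C double bonds; a six-membered carbon ring with three alternating C=C double bonds, fused to a five-membered ring containing one N–H nitrogen and two C=C double bonds; a six-membered saturated carbon ring.
The 5-membered ring with one sulfur and one =N– is fully conjugated (every ring atom contributes a p orbital); 2 ring double bonds (4 π electrons) plus a heteroatom lone pair (2) give 6 π electrons. Since 6 = 4n+2 (n=1), it is aromatic (thiazole).
The fused 6/5-membered bicyclic (with one sulfur) is a single π system with 9 sp² atoms and 10 π electrons from ring double bonds plus a heteroatom lone pair. 10 = 4(2)+2, so the system is aromatic and both rings count as aromatic (benzothiophene).
The fused 6/5-membered bicyclic (with one N–H) is a single π system with 9 sp² atoms and 10 π electrons from ring double bonds plus a heteroatom lone pair. 10 = 4(2)+2, so the system is aromatic and both rings count as aromatic (indole).
The 6-membered ring has only sp³ atoms, so it is not fully conjugated — not aromatic (cyclohexane).
5 of the 6 rings are aromatic. Total: 5.

5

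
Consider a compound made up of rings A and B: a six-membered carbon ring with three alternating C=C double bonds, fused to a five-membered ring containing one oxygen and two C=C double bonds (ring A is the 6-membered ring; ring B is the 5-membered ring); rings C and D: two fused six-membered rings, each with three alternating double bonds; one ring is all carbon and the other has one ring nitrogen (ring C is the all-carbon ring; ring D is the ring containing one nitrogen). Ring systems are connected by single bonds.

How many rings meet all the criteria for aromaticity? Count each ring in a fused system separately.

Rings A and B form a fused bicyclic system (with one oxygen) with 9 sp² atoms and 10 π electrons from ring double bonds plus a heteroatom lone pair. 10 = 4(2)+2, so the system is aromatic and both rings count as aromatic (benzofuran).
Rings C and D form a fused bicyclic system (with one nitrogen) with 10 sp² atoms and 10 π electrons from ring double bonds. 10 = 4(2)+2, so the system is aromatic and both rings count as aromatic (quinoline).
Aromatic: A, B, C, D. Total: 4.

4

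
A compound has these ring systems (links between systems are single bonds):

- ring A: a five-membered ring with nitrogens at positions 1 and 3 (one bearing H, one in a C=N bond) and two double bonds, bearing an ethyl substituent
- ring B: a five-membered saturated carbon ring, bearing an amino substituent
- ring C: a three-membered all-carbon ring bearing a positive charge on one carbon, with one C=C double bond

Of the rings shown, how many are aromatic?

Ring A is planar and fully conjugated; 2 ring double bonds (4 π electrons) plus a heteroatom lone pair (2) give 6 π electrons. That satisfies 4n+2 with n=1, so ring A is aromatic (imidazole).
Ring B has only sp³ atoms, so it is not fully conjugated — not aromatic (cyclopentane).
Ring C is planar and fully conjugated; 1 ring double bond (2 π electrons) plus the carbocation's empty p orbital (0, but keeps the ring conjugated) give 2 π electrons. Since 2 = 4n+2 (n=0), ring C is aromatic (cyclopropenyl cation).
Aromatic: A, C. Total: 2.

2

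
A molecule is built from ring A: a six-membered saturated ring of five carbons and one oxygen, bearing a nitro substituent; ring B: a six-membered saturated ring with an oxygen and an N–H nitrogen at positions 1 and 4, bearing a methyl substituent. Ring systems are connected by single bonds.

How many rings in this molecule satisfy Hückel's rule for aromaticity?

0

Ring A has only sp³ atoms, so it is not fully conjugated — not aromatic (tetrahydropyran).
Ring B has only sp³ atoms, so it is not fully conjugated — not aromatic (morpholine).
No ring is aromatic. Total: 0.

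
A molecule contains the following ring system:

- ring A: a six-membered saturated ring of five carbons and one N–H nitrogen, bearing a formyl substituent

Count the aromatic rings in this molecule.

Ring A has only sp³ atoms, so it is not fully conjugated — not aromatic (piperidine).

0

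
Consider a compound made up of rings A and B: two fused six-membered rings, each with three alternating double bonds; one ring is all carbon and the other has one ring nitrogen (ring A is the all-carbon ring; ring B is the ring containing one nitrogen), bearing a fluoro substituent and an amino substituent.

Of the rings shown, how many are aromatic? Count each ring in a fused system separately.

2

Rings A and B form a fused bicyclic system (with one nitrogen) with 10 sp² atoms and 10 π electrons from ring double bonds. 10 = 4(2)+2, so the system is aromatic and both rings count as aromatic (quinoline).
Aromatic: A, B. Total: 2.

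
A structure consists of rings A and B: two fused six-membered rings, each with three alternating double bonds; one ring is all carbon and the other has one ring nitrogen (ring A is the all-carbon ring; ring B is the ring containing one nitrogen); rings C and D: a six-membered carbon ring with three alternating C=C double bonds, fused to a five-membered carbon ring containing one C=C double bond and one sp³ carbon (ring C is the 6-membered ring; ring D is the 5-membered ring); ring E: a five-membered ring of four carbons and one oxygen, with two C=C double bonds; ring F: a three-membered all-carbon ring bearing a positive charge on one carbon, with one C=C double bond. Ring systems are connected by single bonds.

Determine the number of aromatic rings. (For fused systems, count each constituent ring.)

5

Rings A and B form a fused bicyclic system (with one nitrogen) with 10 sp² atoms and 10 π electrons from ring double bonds. 10 = 4(2)+2, so the system is aromatic and both rings count as aromatic (quinoline).
Ring C is fully conjugated (every ring atom contributes a p orbital); 3 ring double bonds give 6 π electrons. That satisfies 4n+2 with n=1, so ring C is aromatic (benzene ring).
Ring D has one sp³ carbon, so it is not fully conjugated — not aromatic (cyclopentene ring).
Ring E is planar and fully conjugated; 2 ring double bonds (4 π electrons) plus a heteroatom lone pair (2) give 6 π electrons. 6 = 4(1)+2, so ring E is aromatic (furan).
Ring F has a continuous p-orbital overlap around the ring; 1 ring double bond (2 π electrons) plus the carbocation's empty p orbital (0, but keeps the ring conjugated) give 2 π electrons. 2 = 4(0)+2, so ring F is aromatic (cyclopropenyl cation).
Aromatic: A, B, C, E, F. Total: 5.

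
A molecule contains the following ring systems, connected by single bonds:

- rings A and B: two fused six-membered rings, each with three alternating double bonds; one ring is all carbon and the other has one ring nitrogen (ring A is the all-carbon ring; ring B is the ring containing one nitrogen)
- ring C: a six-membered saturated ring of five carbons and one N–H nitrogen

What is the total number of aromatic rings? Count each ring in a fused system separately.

2

Rings A and B form a fused bicyclic system (with one nitrogen) with 10 sp² atoms and 10 π electrons from ring double bonds. 10 = 4(2)+2, so the system is aromatic and both rings count as aromatic (quinoline).
Ring C has only sp³ atoms, so it is not fully conjugated — not aromatic (piperidine).
Aromatic: A, B. Total: 2.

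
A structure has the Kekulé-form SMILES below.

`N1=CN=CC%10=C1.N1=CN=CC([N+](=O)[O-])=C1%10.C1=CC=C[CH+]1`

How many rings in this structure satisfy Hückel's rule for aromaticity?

The SMILES encodes a six-membered ring with nitrogens at positions 1 and 3 and three alternating double bonds; a six-membered ring with nitrogens at positions 1 and 3 and three alternating double bonds; a five-membered all-carbon ring bearing a positive charge on one carbon, with two C=C double bonds.
The 6-membered ring with two nitrogens (1,3) is planar and fully conjugated; 3 ring double bonds give 6 π electrons. That satisfies 4n+2 with n=1, so it is aromatic (pyrimidine).
The second 6-membered ring with two nitrogens (1,3) has a continuous p-orbital overlap around the ring; 3 ring double bonds give 6 π electrons. That satisfies 4n+2 with n=1, so it is aromatic (pyrimidine).
The 5-membered ring has only sp² ring atoms; a planar conformation would have a fully conjugated π system of 4 electrons. But 4 = 4(1), which is 4n not 4n+2, so it is not aromatic (cyclopentadienyl cation).
2 of the 3 rings are aromatic. Total: 2.

2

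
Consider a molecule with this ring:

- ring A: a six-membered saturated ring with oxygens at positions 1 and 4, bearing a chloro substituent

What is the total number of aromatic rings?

Ring A has only sp³ atoms, so it is not fully conjugated — not aromatic (1,4-dioxane).

0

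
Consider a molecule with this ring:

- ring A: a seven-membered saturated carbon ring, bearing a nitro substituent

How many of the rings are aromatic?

Ring A has only sp³ atoms, so it is not fully conjugated — not aromatic (cycloheptane).

0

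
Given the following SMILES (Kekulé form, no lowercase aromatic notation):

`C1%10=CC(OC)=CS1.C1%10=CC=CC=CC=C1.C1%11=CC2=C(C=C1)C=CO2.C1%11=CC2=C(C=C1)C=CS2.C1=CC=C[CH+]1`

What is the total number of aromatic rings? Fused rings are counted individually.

The SMILES encodes a five-membered ring of four carbons and one sulfur, with two C=C double bonds; an eight-membered carbon ring with four alternating C=C double bonds; a six-membered carbon ring with three alternating C=C double bonds, fused to a five-membered ring containing one oxygen and two C=C double bonds; a six-membered carbon ring with three alternating C=C double bonds, fused to a five-membered ring containing one sulfur and two C=C double bonds; a five-membered all-carbon ring bearing a positive charge on one carbon, with two C=C double bonds.
The 5-membered ring with one sulfur has a continuous p-orbital overlap around the ring; 2 ring double bonds (4 π electrons) plus a heteroatom lone pair (2) give 6 π electrons. That satisfies 4n+2 with n=1, so it is aromatic (thiophene).
The 8-membered ring has only sp² ring atoms; a planar conformation would have a fully conjugated π system of 8 electrons. But 8 = 4(2), which is 4n not 4n+2, so it is not aromatic (cyclooctatetraene) — cyclooctatetraene distorts into a non-planar tub to avoid antiaromaticity.
The fused 6/5-membered bicyclic (with one oxygen) is a single π system with 9 sp² atoms and 10 π electrons from ring double bonds plus a heteroatom lone pair. 10 = 4(2)+2, so the system is aromatic and both rings count as aromatic (benzofuran).
The fused 6/5-membered bicyclic (with one sulfur) is a single π system with 9 sp² atoms and 10 π electrons from ring double bonds plus a heteroatom lone pair. 10 = 4(2)+2, so the system is aromatic and both rings count as aromatic (benzothiophene).
The 5-membered ring has only sp² ring atoms; a planar conformation would have a fully conjugated π system of 4 electrons. But 4 = 4(1), which is 4n not 4n+2, so it is not aromatic (cyclopentadienyl cation).
5 of the 7 rings are aromatic. Total: 5.

5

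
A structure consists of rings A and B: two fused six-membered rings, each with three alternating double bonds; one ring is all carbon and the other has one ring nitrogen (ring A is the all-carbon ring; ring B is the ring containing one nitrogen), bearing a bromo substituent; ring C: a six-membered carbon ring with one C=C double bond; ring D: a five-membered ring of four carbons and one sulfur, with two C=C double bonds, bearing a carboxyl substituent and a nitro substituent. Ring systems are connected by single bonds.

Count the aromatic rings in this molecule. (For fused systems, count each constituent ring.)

Rings A and B form a fused bicyclic system (with one nitrogen) with 10 sp² atoms and 10 π electrons from ring double bonds. 10 = 4(2)+2, so the system is aromatic and both rings count as aromatic (quinoline).
Ring C has four sp³ carbons, so it is not fully conjugated — not aromatic (cyclohexene).
Ring D is fully conjugated (every ring atom contributes a p orbital); 2 ring double bonds (4 π electrons) plus a heteroatom lone pair (2) give 6 π electrons. 6 = 4(1)+2, so ring D is aromatic (thiophene).
Aromatic: A, B, D. Total: 3.

3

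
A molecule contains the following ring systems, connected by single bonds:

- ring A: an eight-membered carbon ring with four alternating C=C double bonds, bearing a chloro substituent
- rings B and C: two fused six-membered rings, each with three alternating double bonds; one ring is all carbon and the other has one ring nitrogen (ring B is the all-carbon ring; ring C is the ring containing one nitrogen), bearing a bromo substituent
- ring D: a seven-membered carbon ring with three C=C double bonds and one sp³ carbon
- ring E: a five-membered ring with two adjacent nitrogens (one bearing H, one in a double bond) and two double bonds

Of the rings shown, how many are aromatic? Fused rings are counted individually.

3

Ring A has only sp² ring atoms; a planar conformation would have a fully conjugated π system of 8 electrons. But 8 = 4(2), which is 4n not 4n+2, so ring A is not aromatic (cyclooctatetraene) — cyclooctatetraene distorts into a non-planar tub to avoid antiaromaticity.
Rings B and C form a fused bicyclic system (with one nitrogen) with 10 sp² atoms and 10 π electrons from ring double bonds. 10 = 4(2)+2, so the system is aromatic and both rings count as aromatic (quinoline).
Ring D has one sp³ carbon, so it is not fully conjugated — not aromatic (cycloheptatriene).
Ring E is fully conjugated (every ring atom contributes a p orbital); 2 ring double bonds (4 π electrons) plus a heteroatom lone pair (2) give 6 π electrons. That satisfies 4n+2 with n=1, so ring E is aromatic (pyrazole).
Aromatic: B, C, E. Total: 3.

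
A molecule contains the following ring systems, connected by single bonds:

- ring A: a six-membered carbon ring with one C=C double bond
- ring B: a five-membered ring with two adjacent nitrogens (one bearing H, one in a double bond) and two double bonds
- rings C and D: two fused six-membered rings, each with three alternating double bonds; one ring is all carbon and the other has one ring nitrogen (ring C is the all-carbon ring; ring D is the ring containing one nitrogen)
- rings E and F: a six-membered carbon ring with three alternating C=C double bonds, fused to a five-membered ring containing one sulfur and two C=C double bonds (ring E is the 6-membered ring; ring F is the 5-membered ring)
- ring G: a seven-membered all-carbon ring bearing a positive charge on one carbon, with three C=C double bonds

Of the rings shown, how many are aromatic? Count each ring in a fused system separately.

Ring A has four sp³ carbons, so it is not fully conjugated — not aromatic (cyclohexene).
Ring B has a continuous p-orbital overlap around the ring; 2 ring double bonds (4 π electrons) plus a heteroatom lone pair (2) give 6 π electrons. That satisfies 4n+2 with n=1, so ring B is aromatic (pyrazole).
Rings C and D form a fused bicyclic system (with one nitrogen) with 10 sp² atoms and 10 π electrons from ring double bonds. 10 = 4(2)+2, so the system is aromatic and both rings count as aromatic (quinoline).
Rings E and F form a fused bicyclic system (with one sulfur) with 9 sp² atoms and 10 π electrons from ring double bonds plus a heteroatom lone pair. 10 = 4(2)+2, so the system is aromatic and both rings count as aromatic (benzothiophene).
Ring G is fully conjugated (every ring atom contributes a p orbital); 3 ring double bonds (6 π electrons) plus the carbocation's empty p orbital (0, but keeps the ring conjugated) give 6 π electrons. That satisfies 4n+2 with n=1, so ring G is aromatic (tropylium cation).
Aromatic: B, C, D, E, F, G. Total: 6.

6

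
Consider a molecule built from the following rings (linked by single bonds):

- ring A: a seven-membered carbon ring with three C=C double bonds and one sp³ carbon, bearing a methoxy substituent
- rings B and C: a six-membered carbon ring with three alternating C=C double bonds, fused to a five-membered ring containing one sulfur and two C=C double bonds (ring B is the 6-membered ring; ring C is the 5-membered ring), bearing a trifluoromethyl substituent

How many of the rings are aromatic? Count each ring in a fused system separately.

2

Ring A has one sp³ carbon, so it is not fully conjugated — not aromatic (cycloheptatriene).
Rings B and C form a fused bicyclic system (with one sulfur) with 9 sp² atoms and 10 π electrons from ring double bonds plus a heteroatom lone pair. 10 = 4(2)+2, so the system is aromatic and both rings count as aromatic (benzothiophene).
Aromatic: B, C. Total: 2.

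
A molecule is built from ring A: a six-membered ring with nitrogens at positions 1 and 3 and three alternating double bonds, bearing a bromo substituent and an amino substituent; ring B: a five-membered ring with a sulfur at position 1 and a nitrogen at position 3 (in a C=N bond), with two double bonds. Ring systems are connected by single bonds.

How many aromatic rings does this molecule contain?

2

Ring A is fully conjugated (every ring atom contributes a p orbital); 3 ring double bonds give 6 π electrons. That satisfies 4n+2 with n=1, so ring A is aromatic (pyrimidine).
Ring B is planar and fully conjugated; 2 ring double bonds (4 π electrons) plus a heteroatom lone pair (2) give 6 π electrons. 6 = 4(1)+2, so ring B is aromatic (thiazole).
Aromatic: A, B. Total: 2.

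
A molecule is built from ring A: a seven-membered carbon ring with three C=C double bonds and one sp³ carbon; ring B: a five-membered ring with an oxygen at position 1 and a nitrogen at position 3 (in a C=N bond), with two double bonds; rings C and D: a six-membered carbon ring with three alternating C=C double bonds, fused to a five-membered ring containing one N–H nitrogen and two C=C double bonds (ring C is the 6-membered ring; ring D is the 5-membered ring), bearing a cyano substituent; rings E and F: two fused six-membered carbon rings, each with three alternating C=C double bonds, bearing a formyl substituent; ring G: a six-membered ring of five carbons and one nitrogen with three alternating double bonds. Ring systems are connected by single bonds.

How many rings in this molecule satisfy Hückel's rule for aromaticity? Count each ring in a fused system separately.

Ring A has one sp³ carbon, so it is not fully conjugated — not aromatic (cycloheptatriene).
Ring B has a continuous p-orbital overlap around the ring; 2 ring double bonds (4 π electrons) plus a heteroatom lone pair (2) give 6 π electrons. That satisfies 4n+2 with n=1, so ring B is aromatic (oxazole).
Rings C and D form a fused bicyclic system (with one N–H) with 9 sp² atoms and 10 π electrons from ring double bonds plus a heteroatom lone pair. 10 = 4(2)+2, so the system is aromatic and both rings count as aromatic (indole).
Rings E and F form a fused bicyclic system with 10 sp² atoms and 10 π electrons from ring double bonds. 10 = 4(2)+2, so the system is aromatic and both rings count as aromatic (naphthalene).
Ring G is fully conjugated (every ring atom contributes a p orbital); 3 ring double bonds give 6 π electrons. That satisfies 4n+2 with n=1, so ring G is aromatic (pyridine).
Aromatic: B, C, D, E, F, G. Total: 6.

6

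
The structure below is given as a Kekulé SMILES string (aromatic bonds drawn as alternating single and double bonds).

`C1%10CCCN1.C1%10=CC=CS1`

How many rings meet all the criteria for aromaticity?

1

The SMILES encodes a five-membered saturated ring of four carbons and one N–H nitrogen; a five-membered ring of four carbons and one sulfur, with two C=C double bonds.
The 5-membered ring with one N–H has only sp³ atoms, so it is not fully conjugated — not aromatic (pyrrolidine).
The 5-membered ring with one sulfur is fully conjugated (every ring atom contributes a p orbital); 2 ring double bonds (4 π electrons) plus a heteroatom lone pair (2) give 6 π electrons. That satisfies 4n+2 with n=1, so it is aromatic (thiophene).
1 of the 2 rings is aromatic. Total: 1.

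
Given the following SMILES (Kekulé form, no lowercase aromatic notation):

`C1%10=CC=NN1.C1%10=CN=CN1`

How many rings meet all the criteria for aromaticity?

2

The SMILES encodes a five-membered ring with two adjacent nitrogens (one bearing H, one in a double bond) and two double bonds; a five-membered ring with nitrogens at positions 1 and 3 (one bearing H, one in a C=N bond) and two double bonds.
The 5-membered ring with two adjacent nitrogens (one N–H, one =N–) has a continuous p-orbital overlap around the ring; 2 ring double bonds (4 π electrons) plus a heteroatom lone pair (2) give 6 π electrons. Since 6 = 4n+2 (n=1), it is aromatic (pyrazole).
The 5-membered ring with two nitrogens (one N–H, one =N–) is fully conjugated (every ring atom contributes a p orbital); 2 ring double bonds (4 π electrons) plus a heteroatom lone pair (2) give 6 π electrons. Since 6 = 4n+2 (n=1), it is aromatic (imidazole).
2 of the 2 rings are aromatic. Total: 2.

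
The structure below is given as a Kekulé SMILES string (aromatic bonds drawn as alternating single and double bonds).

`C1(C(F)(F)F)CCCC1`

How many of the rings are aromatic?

The SMILES encodes a five-membered saturated carbon ring.
The 5-membered ring has only sp³ atoms, so it is not fully conjugated — not aromatic (cyclopentane).

0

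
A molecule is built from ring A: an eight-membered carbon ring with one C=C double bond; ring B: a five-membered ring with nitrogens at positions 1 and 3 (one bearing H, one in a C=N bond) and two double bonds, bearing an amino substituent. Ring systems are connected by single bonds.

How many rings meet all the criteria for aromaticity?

1

Ring A has six sp³ carbons, so it is not fully conjugated — not aromatic (cyclooctene).
Ring B is planar and fully conjugated; 2 ring double bonds (4 π electrons) plus a heteroatom lone pair (2) give 6 π electrons. That satisfies 4n+2 with n=1, so ring B is aromatic (imidazole).
Aromatic: B. Total: 1.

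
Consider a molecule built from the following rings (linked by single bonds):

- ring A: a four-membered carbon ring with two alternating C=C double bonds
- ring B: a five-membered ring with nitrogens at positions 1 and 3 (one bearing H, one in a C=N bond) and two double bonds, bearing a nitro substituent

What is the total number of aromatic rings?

1

Ring A has only sp² ring atoms; a planar conformation would have a fully conjugated π system of 4 electrons. But 4 = 4(1), which is 4n not 4n+2, so ring A is not aromatic (cyclobutadiene) — cyclobutadiene is antiaromatic and distorts to a rectangle.
Ring B is fully conjugated (every ring atom contributes a p orbital); 2 ring double bonds (4 π electrons) plus a heteroatom lone pair (2) give 6 π electrons. Since 6 = 4n+2 (n=1), ring B is aromatic (imidazole).
Aromatic: B. Total: 1.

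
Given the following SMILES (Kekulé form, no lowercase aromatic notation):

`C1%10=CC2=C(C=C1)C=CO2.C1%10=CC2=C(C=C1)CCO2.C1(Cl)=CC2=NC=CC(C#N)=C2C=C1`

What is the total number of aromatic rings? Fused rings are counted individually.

5

The SMILES encodes a six-membered carbon ring with three alternating C=C double bonds, fused to a five-membered ring containing one oxygen and two C=C double bonds; a six-membered carbon ring with three alternating C=C double bonds, fused to a five-membered ring containing one oxygen and two sp³ carbons; two fused six-membered rings, each with three alternating double bonds; one ring is all carbon and the other has one ring nitrogen.
The fused 6/5-membered bicyclic (with one oxygen) is a single π system with 9 sp² atoms and 10 π electrons from ring double bonds plus a heteroatom lone pair. 10 = 4(2)+2, so the system is aromatic and both rings count as aromatic (benzofuran).
The 6-membered ring has a continuous p-orbital overlap around the ring; 3 ring double bonds give 6 π electrons. Since 6 = 4n+2 (n=1), it is aromatic (benzene ring).
The 5-membered ring with one oxygen has two sp³ carbons, so it is not fully conjugated — not aromatic (oxolane ring).
The fused 6/6-membered bicyclic (with one nitrogen) is a single π system with 10 sp² atoms and 10 π electrons from ring double bonds. 10 = 4(2)+2, so the system is aromatic and both rings count as aromatic (quinoline).
5 of the 6 rings are aromatic. Total: 5.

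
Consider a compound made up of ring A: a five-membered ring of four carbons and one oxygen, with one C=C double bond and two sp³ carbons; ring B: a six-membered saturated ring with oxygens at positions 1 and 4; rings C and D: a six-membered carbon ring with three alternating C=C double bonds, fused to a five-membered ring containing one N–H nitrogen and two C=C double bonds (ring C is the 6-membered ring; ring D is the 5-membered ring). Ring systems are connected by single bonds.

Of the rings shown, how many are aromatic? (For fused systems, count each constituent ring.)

Ring A has two sp³ carbons, so it is not fully conjugated — not aromatic (2,3-dihydrofuran).
Ring B has only sp³ atoms, so it is not fully conjugated — not aromatic (1,4-dioxane).
Rings C and D form a fused bicyclic system (with one N–H) with 9 sp² atoms and 10 π electrons from ring double bonds plus a heteroatom lone pair. 10 = 4(2)+2, so the system is aromatic and both rings count as aromatic (indole).
Aromatic: C, D. Total: 2.

2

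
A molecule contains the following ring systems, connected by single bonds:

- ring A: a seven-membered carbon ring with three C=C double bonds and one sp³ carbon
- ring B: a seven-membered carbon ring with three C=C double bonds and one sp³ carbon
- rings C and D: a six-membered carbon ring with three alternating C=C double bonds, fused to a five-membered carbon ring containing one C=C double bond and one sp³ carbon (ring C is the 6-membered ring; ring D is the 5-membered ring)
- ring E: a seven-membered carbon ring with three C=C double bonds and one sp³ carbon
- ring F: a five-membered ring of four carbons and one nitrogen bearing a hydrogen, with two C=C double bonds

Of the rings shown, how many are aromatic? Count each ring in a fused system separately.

2

Ring A has one sp³ carbon, so it is not fully conjugated — not aromatic (cycloheptatriene).
Ring B has one sp³ carbon, so it is not fully conjugated — not aromatic (cycloheptatriene).
Ring C is planar and fully conjugated; 3 ring double bonds give 6 π electrons. That satisfies 4n+2 with n=1, so ring C is aromatic (benzene ring).
Ring D has one sp³ carbon, so it is not fully conjugated — not aromatic (cyclopentene ring).
Ring E has one sp³ carbon, so it is not fully conjugated — not aromatic (cycloheptatriene).
Ring F has a continuous p-orbital overlap around the ring; 2 ring double bonds (4 π electrons) plus a heteroatom lone pair (2) give 6 π electrons. 6 = 4(1)+2, so ring F is aromatic (pyrrole).
Aromatic: C, F. Total: 2.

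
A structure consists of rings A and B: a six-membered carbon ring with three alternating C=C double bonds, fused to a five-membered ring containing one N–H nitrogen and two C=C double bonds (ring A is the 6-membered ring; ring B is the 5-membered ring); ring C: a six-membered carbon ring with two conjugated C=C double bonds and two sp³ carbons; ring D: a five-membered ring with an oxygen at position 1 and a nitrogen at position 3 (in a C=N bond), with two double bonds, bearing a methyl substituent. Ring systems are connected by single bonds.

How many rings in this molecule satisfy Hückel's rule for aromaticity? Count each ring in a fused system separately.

Rings A and B form a fused bicyclic system (with one N–H) with 9 sp² atoms and 10 π electrons from ring double bonds plus a heteroatom lone pair. 10 = 4(2)+2, so the system is aromatic and both rings count as aromatic (indole).
Ring C has two sp³ carbons, so it is not fully conjugated — not aromatic (1,3-cyclohexadiene).
Ring D is fully conjugated (every ring atom contributes a p orbital); 2 ring double bonds (4 π electrons) plus a heteroatom lone pair (2) give 6 π electrons. That satisfies 4n+2 with n=1, so ring D is aromatic (oxazole).
Aromatic: A, B, D. Total: 3.

3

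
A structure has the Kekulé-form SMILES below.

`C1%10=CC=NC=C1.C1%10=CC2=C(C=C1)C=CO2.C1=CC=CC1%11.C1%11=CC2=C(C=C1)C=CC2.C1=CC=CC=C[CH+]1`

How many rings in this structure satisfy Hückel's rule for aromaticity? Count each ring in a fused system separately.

5

The SMILES encodes a six-membered ring of five carbons and one nitrogen with three alternating double bonds; a six-membered carbon ring with three alternating C=C double bonds, fused to a five-membered ring containing one oxygen and two C=C double bonds; a five-membered carbon ring with two conjugated C=C double bonds and one sp³ carbon; a six-membered carbon ring with three alternating C=C double bonds, fused to a five-membered carbon ring containing one C=C double bond and one sp³ carbon; a seven-membered all-carbon ring bearing a positive charge on one carbon, with three C=C double bonds.
The 6-membered ring with one nitrogen has a continuous p-orbital overlap around the ring; 3 ring double bonds give 6 π electrons. Since 6 = 4n+2 (n=1), it is aromatic (pyridine).
The fused 6/5-membered bicyclic (with one oxygen) is a single π system with 9 sp² atoms and 10 π electrons from ring double bonds plus a heteroatom lone pair. 10 = 4(2)+2, so the system is aromatic and both rings count as aromatic (benzofuran).
The 5-membered ring has one sp³ carbon, so it is not fully conjugated — not aromatic (cyclopentadiene).
The 6-membered ring is planar and fully conjugated; 3 ring double bonds give 6 π electrons. 6 = 4(1)+2, so it is aromatic (benzene ring).
The second 5-membered ring has one sp³ carbon, so it is not fully conjugated — not aromatic (cyclopentene ring).
The 7-membered ring is planar and fully conjugated; 3 ring double bonds (6 π electrons) plus the carbocation's empty p orbital (0, but keeps the ring conjugated) give 6 π electrons. Since 6 = 4n+2 (n=1), it is aromatic (tropylium cation).
5 of the 7 rings are aromatic. Total: 5.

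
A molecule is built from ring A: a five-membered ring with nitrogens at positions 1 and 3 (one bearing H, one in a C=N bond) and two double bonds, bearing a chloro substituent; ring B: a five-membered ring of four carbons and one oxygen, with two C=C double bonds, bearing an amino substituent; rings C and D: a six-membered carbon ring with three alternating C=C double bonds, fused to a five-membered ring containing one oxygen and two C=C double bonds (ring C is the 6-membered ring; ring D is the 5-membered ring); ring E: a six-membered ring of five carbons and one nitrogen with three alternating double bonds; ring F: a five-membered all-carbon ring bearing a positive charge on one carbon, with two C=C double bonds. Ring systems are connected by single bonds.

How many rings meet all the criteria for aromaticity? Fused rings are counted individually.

Ring A is fully conjugated (every ring atom contributes a p orbital); 2 ring double bonds (4 π electrons) plus a heteroatom lone pair (2) give 6 π electrons. That satisfies 4n+2 with n=1, so ring A is aromatic (imidazole).
Ring B is fully conjugated (every ring atom contributes a p orbital); 2 ring double bonds (4 π electrons) plus a heteroatom lone pair (2) give 6 π electrons. 6 = 4(1)+2, so ring B is aromatic (furan).
Rings C and D form a fused bicyclic system (with one oxygen) with 9 sp² atoms and 10 π electrons from ring double bonds plus a heteroatom lone pair. 10 = 4(2)+2, so the system is aromatic and both rings count as aromatic (benzofuran).
Ring E has a continuous p-orbital overlap around the ring; 3 ring double bonds give 6 π electrons. That satisfies 4n+2 with n=1, so ring E is aromatic (pyridine).
Ring F has only sp² ring atoms; a planar conformation would have a fully conjugated π system of 4 electrons. But 4 = 4(1), which is 4n not 4n+2, so ring F is not aromatic (cyclopentadienyl cation).
Aromatic: A, B, C, D, E. Total: 5.

5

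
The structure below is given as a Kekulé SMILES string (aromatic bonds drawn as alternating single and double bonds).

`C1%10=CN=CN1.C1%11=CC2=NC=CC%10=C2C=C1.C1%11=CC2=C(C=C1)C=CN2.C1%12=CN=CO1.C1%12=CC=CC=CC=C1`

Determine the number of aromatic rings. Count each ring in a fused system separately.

6

The SMILES encodes a five-membered ring with nitrogens at positions 1 and 3 (one bearing H, one in a C=N bond) and two double bonds; two fused six-membered rings, each with three alternating double bonds; one ring is all carbon and the other has one ring nitrogen; a six-membered carbon ring with three alternating C=C double bonds, fused to a five-membered ring containing one N–H nitrogen and two C=C double bonds; a five-membered ring with an oxygen at position 1 and a nitrogen at position 3 (in a C=N bond), with two double bonds; an eight-membered carbon ring with four alternating C=C double bonds.
The 5-membered ring with two nitrogens (one N–H, one =N–) is planar and fully conjugated; 2 ring double bonds (4 π electrons) plus a heteroatom lone pair (2) give 6 π electrons. Since 6 = 4n+2 (n=1), it is aromatic (imidazole).
The fused 6/6-membered bicyclic (with one nitrogen) is a single π system with 10 sp² atoms and 10 π electrons from ring double bonds. 10 = 4(2)+2, so the system is aromatic and both rings count as aromatic (quinoline).
The fused 6/5-membered bicyclic (with one N–H) is a single π system with 9 sp² atoms and 10 π electrons from ring double bonds plus a heteroatom lone pair. 10 = 4(2)+2, so the system is aromatic and both rings count as aromatic (indole).
The 5-membered ring with one oxygen and one =N– is fully conjugated (every ring atom contributes a p orbital); 2 ring double bonds (4 π electrons) plus a heteroatom lone pair (2) give 6 π electrons. Since 6 = 4n+2 (n=1), it is aromatic (oxazole).
The 8-membered ring has only sp² ring atoms; a planar conformation would have a fully conjugated π system of 8 electrons. But 8 = 4(2), which is 4n not 4n+2, so it is not aromatic (cyclooctatetraene) — cyclooctatetraene distorts into a non-planar tub to avoid antiaromaticity.
6 of the 7 rings are aromatic. Total: 6.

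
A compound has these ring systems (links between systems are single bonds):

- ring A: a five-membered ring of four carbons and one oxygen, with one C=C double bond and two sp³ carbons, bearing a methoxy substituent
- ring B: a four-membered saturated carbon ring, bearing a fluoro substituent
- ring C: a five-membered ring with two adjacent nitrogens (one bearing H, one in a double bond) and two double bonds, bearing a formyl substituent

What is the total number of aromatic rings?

1

Ring A has two sp³ carbons, so it is not fully conjugated — not aromatic (2,3-dihydrofuran).
Ring B has only sp³ atoms, so it is not fully conjugated — not aromatic (cyclobutane).
Ring C is planar and fully conjugated; 2 ring double bonds (4 π electrons) plus a heteroatom lone pair (2) give 6 π electrons. 6 = 4(1)+2, so ring C is aromatic (pyrazole).
Aromatic: C. Total: 1.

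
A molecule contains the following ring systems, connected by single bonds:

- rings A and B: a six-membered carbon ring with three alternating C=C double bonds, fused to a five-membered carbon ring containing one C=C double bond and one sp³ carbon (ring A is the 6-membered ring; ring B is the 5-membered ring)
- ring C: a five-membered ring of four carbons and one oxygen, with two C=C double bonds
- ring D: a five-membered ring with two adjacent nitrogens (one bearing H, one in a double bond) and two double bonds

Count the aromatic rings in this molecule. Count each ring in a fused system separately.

Ring A is fully conjugated (every ring atom contributes a p orbital); 3 ring double bonds give 6 π electrons. 6 = 4(1)+2, so ring A is aromatic (benzene ring).
Ring B has one sp³ carbon, so it is not fully conjugated — not aromatic (cyclopentene ring).
Ring C is fully conjugated (every ring atom contributes a p orbital); 2 ring double bonds (4 π electrons) plus a heteroatom lone pair (2) give 6 π electrons. That satisfies 4n+2 with n=1, so ring C is aromatic (furan).
Ring D is planar and fully conjugated; 2 ring double bonds (4 π electrons) plus a heteroatom lone pair (2) give 6 π electrons. That satisfies 4n+2 with n=1, so ring D is aromatic (pyrazole).
Aromatic: A, C, D. Total: 3.

3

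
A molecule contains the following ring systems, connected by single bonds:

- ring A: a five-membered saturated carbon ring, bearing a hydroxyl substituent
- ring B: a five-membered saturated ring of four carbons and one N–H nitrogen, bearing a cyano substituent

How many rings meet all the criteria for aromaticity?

0

Ring A has only sp³ atoms, so it is not fully conjugated — not aromatic (cyclopentane).
Ring B has only sp³ atoms, so it is not fully conjugated — not aromatic (pyrrolidine).
No ring is aromatic. Total: 0.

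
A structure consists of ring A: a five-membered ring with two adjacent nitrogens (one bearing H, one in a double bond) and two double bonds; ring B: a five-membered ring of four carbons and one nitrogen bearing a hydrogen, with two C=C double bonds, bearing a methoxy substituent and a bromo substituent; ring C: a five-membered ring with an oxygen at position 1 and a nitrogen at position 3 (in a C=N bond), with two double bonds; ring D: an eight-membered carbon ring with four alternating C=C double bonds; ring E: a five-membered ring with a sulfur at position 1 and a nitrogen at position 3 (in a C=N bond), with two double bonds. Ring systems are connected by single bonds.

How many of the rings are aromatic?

Ring A is fully conjugated (every ring atom contributes a p orbital); 2 ring double bonds (4 π electrons) plus a heteroatom lone pair (2) give 6 π electrons. Since 6 = 4n+2 (n=1), ring A is aromatic (pyrazole).
Ring B is fully conjugated (every ring atom contributes a p orbital); 2 ring double bonds (4 π electrons) plus a heteroatom lone pair (2) give 6 π electrons. Since 6 = 4n+2 (n=1), ring B is aromatic (pyrrole).
Ring C has a continuous p-orbital overlap around the ring; 2 ring double bonds (4 π electrons) plus a heteroatom lone pair (2) give 6 π electrons. 6 = 4(1)+2, so ring C is aromatic (oxazole).
Ring D has only sp² ring atoms; a planar conformation would have a fully conjugated π system of 8 electrons. But 8 = 4(2), which is 4n not 4n+2, so ring D is not aromatic (cyclooctatetraene) — cyclooctatetraene distorts into a non-planar tub to avoid antiaromaticity.
Ring E has a continuous p-orbital overlap around the ring; 2 ring double bonds (4 π electrons) plus a heteroatom lone pair (2) give 6 π electrons. That satisfies 4n+2 with n=1, so ring E is aromatic (thiazole).
Aromatic: A, B, C, E. Total: 4.

4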